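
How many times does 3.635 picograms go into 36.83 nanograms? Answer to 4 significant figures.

10130

(36.83 × 10^-9) / (3.635 × 10^-12) = 10.132 × 10^3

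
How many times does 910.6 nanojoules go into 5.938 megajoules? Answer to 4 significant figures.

6521000000000

(5.938 × 10^6) / (910.6 × 10^-9) = 0.006521 × 10^15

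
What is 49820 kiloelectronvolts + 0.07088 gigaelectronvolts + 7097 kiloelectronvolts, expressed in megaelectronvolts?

In megaelectronvolts:
  49820 kiloelectronvolts = 49820e-3 megaelectronvolts = 49.82
  0.07088 gigaelectronvolts = 0.07088e3 megaelectronvolts = 70.88
  7097 kiloelectronvolts = 7097e-3 megaelectronvolts = 7.097
Sum: 49.82 + 70.88 + 7.097 = 127.797

127.797 megaelectronvolts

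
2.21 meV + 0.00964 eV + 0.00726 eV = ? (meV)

In meV:
  2.21 meV → 2.21
  0.00964 eV = 0.00964 × 10^3 meV = 9.64
  0.00726 eV = 0.00726 × 10^3 meV = 7.26
Sum: 2.21 + 9.64 + 7.26 = 19.11

19.11 meV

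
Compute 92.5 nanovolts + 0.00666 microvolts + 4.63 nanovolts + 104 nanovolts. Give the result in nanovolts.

207.79 nanovolts

In nanovolts:
  92.5 nanovolts → 92.5
  0.00666 microvolts = 0.00666 × 10³ nanovolts = 6.66
  4.63 nanovolts → 4.63
  104 nanovolts → 104
Sum: 92.5 + 6.66 + 4.63 + 104 = 207.79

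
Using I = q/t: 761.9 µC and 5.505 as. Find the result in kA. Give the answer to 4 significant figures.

(761.9 × 10^-6) / (5.505 × 10^-18) = 138.401 × 10^12 A

138400000000 kA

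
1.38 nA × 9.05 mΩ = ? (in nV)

1.38e-9 × 9.05e-3 = 12.489e-12 V

0.012489 nV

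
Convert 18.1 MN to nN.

mega = 1e6, nano = 1e-9; factor is 1e15.
18.1 × 1e15 = 18100000000000000

18100000000000000 nN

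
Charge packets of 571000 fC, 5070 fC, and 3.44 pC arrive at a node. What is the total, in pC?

In pC:
  571000 fC = 571000e-3 pC = 571
  5070 fC = 5070e-3 pC = 5.07
  3.44 pC → 3.44
Sum: 571 + 5.07 + 3.44 = 579.51

579.51 pC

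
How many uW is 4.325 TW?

tera = 10^12, micro = 10^-6; factor is 10^18.
4.325 × 10^18 = 4325000000000000000

4325000000000000000 uW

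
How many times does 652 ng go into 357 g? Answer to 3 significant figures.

(357) / (652 × 10⁻⁹) = 0.5475 × 10⁹

548000000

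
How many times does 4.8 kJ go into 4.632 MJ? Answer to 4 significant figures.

965.0

(4.632 × 10⁶) / (4.8 × 10³) = 0.965 × 10³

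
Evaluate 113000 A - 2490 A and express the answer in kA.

In kA:
  113000 A = 113000e-3 kA = 113
  2490 A = 2490e-3 kA = 2.49
Difference: 113 - 2.49 = 110.51

110.51 kA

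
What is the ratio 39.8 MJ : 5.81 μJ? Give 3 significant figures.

6850000000000

(39.8e6) / (5.81e-6) = 6.85e12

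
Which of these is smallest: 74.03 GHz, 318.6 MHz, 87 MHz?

87 MHz

74.03 GHz = 74030000000 Hz
318.6 MHz = 318600000 Hz
87 MHz = 87000000 Hz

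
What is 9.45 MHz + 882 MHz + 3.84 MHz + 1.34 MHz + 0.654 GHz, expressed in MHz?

In MHz:
  9.45 MHz → 9.45
  882 MHz → 882
  3.84 MHz → 3.84
  1.34 MHz → 1.34
  0.654 GHz = 0.654e3 MHz = 654
Sum: 9.45 + 882 + 3.84 + 1.34 + 654 = 1550.63

1550.63 MHz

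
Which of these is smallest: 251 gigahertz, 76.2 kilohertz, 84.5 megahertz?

251 gigahertz = 251000000000 hertz
76.2 kilohertz = 76200 hertz
84.5 megahertz = 84500000 hertz

76.2 kilohertz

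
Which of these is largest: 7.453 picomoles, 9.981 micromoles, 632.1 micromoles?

7.453 picomoles = 0.000000000007453 moles
9.981 micromoles = 0.000009981 moles
632.1 micromoles = 0.0006321 moles

632.1 micromoles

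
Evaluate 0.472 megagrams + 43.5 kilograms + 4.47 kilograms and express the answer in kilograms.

In kilograms:
  0.472 megagrams = 0.472 × 10^3 kilograms = 472
  43.5 kilograms → 43.5
  4.47 kilograms → 4.47
Sum: 472 + 43.5 + 4.47 = 519.97

519.97 kilograms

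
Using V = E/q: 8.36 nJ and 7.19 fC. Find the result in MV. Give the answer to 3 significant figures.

(8.36 × 10⁻⁹) / (7.19 × 10⁻¹⁵) = 1.1627 × 10⁶ V

1.16 MV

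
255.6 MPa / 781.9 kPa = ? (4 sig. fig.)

(255.6 × 10^6) / (781.9 × 10^3) = 0.3269 × 10^3

326.9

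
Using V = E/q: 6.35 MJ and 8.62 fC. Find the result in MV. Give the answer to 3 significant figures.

737000000000000 MV

(6.35 × 10^6) / (8.62 × 10^-15) = 0.73666 × 10^21 V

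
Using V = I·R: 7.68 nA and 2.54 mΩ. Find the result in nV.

0.0195072 nV

7.68 × 10^-9 × 2.54 × 10^-3 = 19.5072 × 10^-12 V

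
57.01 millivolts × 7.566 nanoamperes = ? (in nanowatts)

57.01 × 10^-3 × 7.566 × 10^-9 = 431.33766 × 10^-12 W

0.43133766 nanowatts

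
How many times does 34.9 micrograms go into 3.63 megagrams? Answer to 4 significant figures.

(3.63e6) / (34.9e-6) = 0.10401e12

104000000000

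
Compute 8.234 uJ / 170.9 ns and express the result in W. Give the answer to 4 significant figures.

(8.234 × 10⁻⁶) / (170.9 × 10⁻⁹) = 0.0481802 × 10³ W

48.18 W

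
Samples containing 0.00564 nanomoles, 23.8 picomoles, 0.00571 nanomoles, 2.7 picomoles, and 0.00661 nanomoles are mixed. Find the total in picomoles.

In picomoles:
  0.00564 nanomoles = 0.00564 × 10^3 picomoles = 5.64
  23.8 picomoles → 23.8
  0.00571 nanomoles = 0.00571 × 10^3 picomoles = 5.71
  2.7 picomoles → 2.7
  0.00661 nanomoles = 0.00661 × 10^3 picomoles = 6.61
Sum: 5.64 + 23.8 + 5.71 + 2.7 + 6.61 = 44.46

44.46 picomoles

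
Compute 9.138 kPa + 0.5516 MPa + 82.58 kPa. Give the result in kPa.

In kPa:
  9.138 kPa → 9.138
  0.5516 MPa = 0.5516e3 kPa = 551.6
  82.58 kPa → 82.58
Sum: 9.138 + 551.6 + 82.58 = 643.318

643.318 kPa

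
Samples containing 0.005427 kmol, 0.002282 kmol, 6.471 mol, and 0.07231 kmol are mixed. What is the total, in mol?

In mol:
  0.005427 kmol = 0.005427 × 10^3 mol = 5.427
  0.002282 kmol = 0.002282 × 10^3 mol = 2.282
  6.471 mol → 6.471
  0.07231 kmol = 0.07231 × 10^3 mol = 72.31
Sum: 5.427 + 2.282 + 6.471 + 72.31 = 86.49

86.49 mol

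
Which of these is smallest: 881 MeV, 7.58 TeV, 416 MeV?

416 MeV

881 MeV = 881000000 eV
7.58 TeV = 7580000000000 eV
416 MeV = 416000000 eV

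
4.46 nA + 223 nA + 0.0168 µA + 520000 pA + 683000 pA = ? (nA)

In nA:
  4.46 nA → 4.46
  223 nA → 223
  0.0168 µA = 0.0168e3 nA = 16.8
  520000 pA = 520000e-3 nA = 520
  683000 pA = 683000e-3 nA = 683
Sum: 4.46 + 223 + 16.8 + 520 + 683 = 1447.26

1447.26 nA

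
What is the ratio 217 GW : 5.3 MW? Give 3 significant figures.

40900

(217 × 10⁹) / (5.3 × 10⁶) = 40.94 × 10³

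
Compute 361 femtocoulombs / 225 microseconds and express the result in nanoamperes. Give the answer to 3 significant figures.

(361 × 10⁻¹⁵) / (225 × 10⁻⁶) = 1.6044 × 10⁻⁹ A

1.60 nanoamperes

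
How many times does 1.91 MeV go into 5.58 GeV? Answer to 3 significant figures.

2920

(5.58e9) / (1.91e6) = 2.921e3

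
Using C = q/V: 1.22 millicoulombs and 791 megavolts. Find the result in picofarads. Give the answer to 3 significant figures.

(1.22 × 10^-3) / (791 × 10^6) = 0.0015424 × 10^-9 F

1.54 picofarads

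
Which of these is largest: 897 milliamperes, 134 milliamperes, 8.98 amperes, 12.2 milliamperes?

8.98 amperes

897 milliamperes = 0.897 amperes
134 milliamperes = 0.134 amperes
8.98 amperes = 8.98 amperes
12.2 milliamperes = 0.0122 amperes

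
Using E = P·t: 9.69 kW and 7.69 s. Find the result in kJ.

74.5161 kJ

9.69e3 × 7.69 = 74.5161e3 J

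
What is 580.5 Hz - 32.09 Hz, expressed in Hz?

548.41 Hz

In Hz:
  580.5 Hz → 580.5
  32.09 Hz → 32.09
Difference: 580.5 - 32.09 = 548.41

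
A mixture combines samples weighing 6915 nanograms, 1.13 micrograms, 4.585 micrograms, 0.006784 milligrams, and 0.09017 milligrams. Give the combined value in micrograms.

109.584 micrograms

In micrograms:
  6915 nanograms = 6915 × 10^-3 micrograms = 6.915
  1.13 micrograms → 1.13
  4.585 micrograms → 4.585
  0.006784 milligrams = 0.006784 × 10^3 micrograms = 6.784
  0.09017 milligrams = 0.09017 × 10^3 micrograms = 90.17
Sum: 6.915 + 1.13 + 4.585 + 6.784 + 90.17 = 109.584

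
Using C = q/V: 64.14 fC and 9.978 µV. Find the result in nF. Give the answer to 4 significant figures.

6.428 nF

(64.14 × 10^-15) / (9.978 × 10^-6) = 6.42814 × 10^-9 F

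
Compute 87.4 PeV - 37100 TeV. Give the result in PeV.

50.3 PeV

In PeV:
  87.4 PeV → 87.4
  37100 TeV = 37100e-3 PeV = 37.1
Difference: 87.4 - 37.1 = 50.3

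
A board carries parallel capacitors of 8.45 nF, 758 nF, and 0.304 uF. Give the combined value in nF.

In nF:
  8.45 nF → 8.45
  758 nF → 758
  0.304 uF = 0.304 × 10^3 nF = 304
Sum: 8.45 + 758 + 304 = 1070.45

1070.45 nF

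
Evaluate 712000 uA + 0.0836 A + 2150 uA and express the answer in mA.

In mA:
  712000 uA = 712000 × 10⁻³ mA = 712
  0.0836 A = 0.0836 × 10³ mA = 83.6
  2150 uA = 2150 × 10⁻³ mA = 2.15
Sum: 712 + 83.6 + 2.15 = 797.75

797.75 mA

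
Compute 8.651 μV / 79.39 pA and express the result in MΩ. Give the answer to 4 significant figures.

0.1090 MΩ

(8.651 × 10⁻⁶) / (79.39 × 10⁻¹²) = 0.108968 × 10⁶ Ω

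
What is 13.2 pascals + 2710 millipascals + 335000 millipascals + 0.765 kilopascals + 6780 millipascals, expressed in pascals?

In pascals:
  13.2 pascals → 13.2
  2710 millipascals = 2710 × 10⁻³ pascals = 2.71
  335000 millipascals = 335000 × 10⁻³ pascals = 335
  0.765 kilopascals = 0.765 × 10³ pascals = 765
  6780 millipascals = 6780 × 10⁻³ pascals = 6.78
Sum: 13.2 + 2.71 + 335 + 765 + 6.78 = 1122.69

1122.69 pascals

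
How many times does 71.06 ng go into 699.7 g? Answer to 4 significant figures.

9847000000

(699.7) / (71.06 × 10⁻⁹) = 9.8466 × 10⁹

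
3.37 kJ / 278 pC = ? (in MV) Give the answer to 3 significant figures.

(3.37 × 10³) / (278 × 10⁻¹²) = 0.012122 × 10¹⁵ V

12100000 MV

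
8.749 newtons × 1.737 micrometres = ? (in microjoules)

15.197013 microjoules

8.749 × 1.737 × 10⁻⁶ = 15.197013 × 10⁻⁶ J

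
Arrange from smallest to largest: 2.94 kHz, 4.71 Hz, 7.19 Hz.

2.94 kHz = 2940 Hz
4.71 Hz = 4.71 Hz
7.19 Hz = 7.19 Hz

4.71 Hz < 7.19 Hz < 2.94 kHz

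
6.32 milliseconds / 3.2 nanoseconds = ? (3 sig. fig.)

(6.32 × 10⁻³) / (3.2 × 10⁻⁹) = 1.975 × 10⁶

1980000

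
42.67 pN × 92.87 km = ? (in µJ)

42.67 × 10^-12 × 92.87 × 10^3 = 3962.7629 × 10^-9 J

3.9627629 µJ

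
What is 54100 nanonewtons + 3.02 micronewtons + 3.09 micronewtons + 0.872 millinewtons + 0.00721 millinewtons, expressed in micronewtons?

939.42 micronewtons

In micronewtons:
  54100 nanonewtons = 54100 × 10⁻³ micronewtons = 54.1
  3.02 micronewtons → 3.02
  3.09 micronewtons → 3.09
  0.872 millinewtons = 0.872 × 10³ micronewtons = 872
  0.00721 millinewtons = 0.00721 × 10³ micronewtons = 7.21
Sum: 54.1 + 3.02 + 3.09 + 872 + 7.21 = 939.42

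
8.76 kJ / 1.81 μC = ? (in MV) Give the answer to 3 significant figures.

4840 MV

(8.76 × 10^3) / (1.81 × 10^-6) = 4.8398 × 10^9 V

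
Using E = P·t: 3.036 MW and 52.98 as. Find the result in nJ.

0.16084728 nJ

3.036e6 × 52.98e-18 = 160.84728e-12 J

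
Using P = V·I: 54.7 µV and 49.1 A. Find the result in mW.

54.7e-6 × 49.1 = 2685.77e-6 W

2.68577 mW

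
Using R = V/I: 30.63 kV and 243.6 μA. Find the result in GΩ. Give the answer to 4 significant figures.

0.1257 GΩ

(30.63 × 10^3) / (243.6 × 10^-6) = 0.125739 × 10^9 Ω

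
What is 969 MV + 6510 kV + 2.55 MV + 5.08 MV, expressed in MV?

983.14 MV

In MV:
  969 MV → 969
  6510 kV = 6510 × 10^-3 MV = 6.51
  2.55 MV → 2.55
  5.08 MV → 5.08
Sum: 969 + 6.51 + 2.55 + 5.08 = 983.14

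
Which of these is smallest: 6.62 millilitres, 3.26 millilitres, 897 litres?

6.62 millilitres = 0.00662 litres
3.26 millilitres = 0.00326 litres
897 litres = 897 litres

3.26 millilitres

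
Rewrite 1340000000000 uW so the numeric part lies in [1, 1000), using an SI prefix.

1.34 MW

= 1.34 × 10^6 W; 10^6 is mega.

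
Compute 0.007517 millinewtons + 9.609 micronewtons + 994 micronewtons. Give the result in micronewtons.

In micronewtons:
  0.007517 millinewtons = 0.007517e3 micronewtons = 7.517
  9.609 micronewtons → 9.609
  994 micronewtons → 994
Sum: 7.517 + 9.609 + 994 = 1011.126

1011.126 micronewtons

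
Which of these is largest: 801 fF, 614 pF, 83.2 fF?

614 pF

801 fF = 0.000000000000801 F
614 pF = 0.000000000614 F
83.2 fF = 0.0000000000000832 F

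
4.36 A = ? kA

0.00436 kA

(no prefix) = 10⁰, kilo = 10³; factor is 10⁻³.
4.36 × 10⁻³ = 0.00436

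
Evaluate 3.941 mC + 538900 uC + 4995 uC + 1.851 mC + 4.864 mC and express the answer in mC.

554.551 mC

In mC:
  3.941 mC → 3.941
  538900 uC = 538900 × 10^-3 mC = 538.9
  4995 uC = 4995 × 10^-3 mC = 4.995
  1.851 mC → 1.851
  4.864 mC → 4.864
Sum: 3.941 + 538.9 + 4.995 + 1.851 + 4.864 = 554.551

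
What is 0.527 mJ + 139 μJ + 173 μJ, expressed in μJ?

839 μJ

In μJ:
  0.527 mJ = 0.527 × 10^3 μJ = 527
  139 μJ → 139
  173 μJ → 173
Sum: 527 + 139 + 173 = 839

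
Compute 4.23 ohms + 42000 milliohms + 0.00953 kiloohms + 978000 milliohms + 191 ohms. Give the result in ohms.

1224.76 ohms

In ohms:
  4.23 ohms → 4.23
  42000 milliohms = 42000 × 10^-3 ohms = 42
  0.00953 kiloohms = 0.00953 × 10^3 ohms = 9.53
  978000 milliohms = 978000 × 10^-3 ohms = 978
  191 ohms → 191
Sum: 4.23 + 42 + 9.53 + 978 + 191 = 1224.76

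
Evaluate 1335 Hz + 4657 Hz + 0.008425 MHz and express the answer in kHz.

14.417 kHz

In kHz:
  1335 Hz = 1335 × 10⁻³ kHz = 1.335
  4657 Hz = 4657 × 10⁻³ kHz = 4.657
  0.008425 MHz = 0.008425 × 10³ kHz = 8.425
Sum: 1.335 + 4.657 + 8.425 = 14.417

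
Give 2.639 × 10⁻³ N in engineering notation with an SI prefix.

2.639 mN

= 2.639 × 10⁻³ N; 10⁻³ is milli.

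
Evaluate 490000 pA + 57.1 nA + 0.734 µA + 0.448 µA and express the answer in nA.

1729.1 nA

In nA:
  490000 pA = 490000 × 10^-3 nA = 490
  57.1 nA → 57.1
  0.734 µA = 0.734 × 10^3 nA = 734
  0.448 µA = 0.448 × 10^3 nA = 448
Sum: 490 + 57.1 + 734 + 448 = 1729.1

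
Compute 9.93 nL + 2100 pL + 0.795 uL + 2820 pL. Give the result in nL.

In nL:
  9.93 nL → 9.93
  2100 pL = 2100 × 10^-3 nL = 2.1
  0.795 uL = 0.795 × 10^3 nL = 795
  2820 pL = 2820 × 10^-3 nL = 2.82
Sum: 9.93 + 2.1 + 795 + 2.82 = 809.85

809.85 nL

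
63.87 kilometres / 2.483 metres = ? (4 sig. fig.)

(63.87 × 10^3) / (2.483) = 25.723 × 10^3

25720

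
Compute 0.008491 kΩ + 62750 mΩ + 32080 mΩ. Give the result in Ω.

103.321 Ω

In Ω:
  0.008491 kΩ = 0.008491 × 10^3 Ω = 8.491
  62750 mΩ = 62750 × 10^-3 Ω = 62.75
  32080 mΩ = 32080 × 10^-3 Ω = 32.08
Sum: 8.491 + 62.75 + 32.08 = 103.321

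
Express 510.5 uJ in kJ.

micro = 1e-6, kilo = 1e3; factor is 1e-9.
510.5 × 1e-9 = 0.0000005105

0.0000005105 kJ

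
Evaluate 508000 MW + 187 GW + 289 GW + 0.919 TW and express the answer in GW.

1903 GW

In GW:
  508000 MW = 508000 × 10^-3 GW = 508
  187 GW → 187
  289 GW → 289
  0.919 TW = 0.919 × 10^3 GW = 919
Sum: 508 + 187 + 289 + 919 = 1903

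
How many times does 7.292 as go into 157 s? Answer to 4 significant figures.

(157) / (7.292 × 10^-18) = 21.53 × 10^18

21530000000000000000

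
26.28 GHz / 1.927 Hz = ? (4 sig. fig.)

13640000000

(26.28 × 10^9) / (1.927) = 13.638 × 10^9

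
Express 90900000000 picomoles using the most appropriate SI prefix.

= 90.9 × 10^-3 moles; 10^-3 is milli.

90.9 millimoles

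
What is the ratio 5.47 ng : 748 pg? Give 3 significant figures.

(5.47 × 10^-9) / (748 × 10^-12) = 0.007313 × 10^3

7.31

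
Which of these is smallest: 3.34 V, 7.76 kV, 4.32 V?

3.34 V = 3.34 V
7.76 kV = 7760 V
4.32 V = 4.32 V

3.34 V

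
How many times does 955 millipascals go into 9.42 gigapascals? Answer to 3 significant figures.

(9.42 × 10^9) / (955 × 10^-3) = 0.009864 × 10^12

9860000000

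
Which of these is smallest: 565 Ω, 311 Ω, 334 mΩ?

565 Ω = 565 Ω
311 Ω = 311 Ω
334 mΩ = 0.334 Ω

334 mΩ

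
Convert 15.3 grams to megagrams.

0.0000153 megagrams

(no prefix) = 10⁰, mega = 10⁶; factor is 10⁻⁶.
15.3 × 10⁻⁶ = 0.0000153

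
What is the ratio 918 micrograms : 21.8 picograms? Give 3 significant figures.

(918 × 10^-6) / (21.8 × 10^-12) = 42.11 × 10^6

42100000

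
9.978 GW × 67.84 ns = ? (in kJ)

9.978 × 10^9 × 67.84 × 10^-9 = 676.90752 J

0.67690752 kJ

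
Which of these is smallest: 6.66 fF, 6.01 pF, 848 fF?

6.66 fF = 0.00000000000000666 F
6.01 pF = 0.00000000000601 F
848 fF = 0.000000000000848 F

6.66 fF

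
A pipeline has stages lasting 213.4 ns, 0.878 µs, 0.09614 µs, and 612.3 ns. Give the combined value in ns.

In ns:
  213.4 ns → 213.4
  0.878 µs = 0.878 × 10^3 ns = 878
  0.09614 µs = 0.09614 × 10^3 ns = 96.14
  612.3 ns → 612.3
Sum: 213.4 + 878 + 96.14 + 612.3 = 1799.84

1799.84 ns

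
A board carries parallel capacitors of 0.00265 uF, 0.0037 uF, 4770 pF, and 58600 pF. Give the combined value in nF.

69.72 nF

In nF:
  0.00265 uF = 0.00265 × 10^3 nF = 2.65
  0.0037 uF = 0.0037 × 10^3 nF = 3.7
  4770 pF = 4770 × 10^-3 nF = 4.77
  58600 pF = 58600 × 10^-3 nF = 58.6
Sum: 2.65 + 3.7 + 4.77 + 58.6 = 69.72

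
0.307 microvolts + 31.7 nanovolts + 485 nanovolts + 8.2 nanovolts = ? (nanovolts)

831.9 nanovolts

In nanovolts:
  0.307 microvolts = 0.307e3 nanovolts = 307
  31.7 nanovolts → 31.7
  485 nanovolts → 485
  8.2 nanovolts → 8.2
Sum: 307 + 31.7 + 485 + 8.2 = 831.9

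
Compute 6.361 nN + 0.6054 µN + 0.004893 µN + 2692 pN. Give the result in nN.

619.346 nN

In nN:
  6.361 nN → 6.361
  0.6054 µN = 0.6054 × 10^3 nN = 605.4
  0.004893 µN = 0.004893 × 10^3 nN = 4.893
  2692 pN = 2692 × 10^-3 nN = 2.692
Sum: 6.361 + 605.4 + 4.893 + 2.692 = 619.346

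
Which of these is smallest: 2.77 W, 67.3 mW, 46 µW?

2.77 W = 2.77 W
67.3 mW = 0.0673 W
46 µW = 0.000046 W

46 µW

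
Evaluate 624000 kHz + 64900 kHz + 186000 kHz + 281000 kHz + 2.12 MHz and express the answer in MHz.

1158.02 MHz

In MHz:
  624000 kHz = 624000e-3 MHz = 624
  64900 kHz = 64900e-3 MHz = 64.9
  186000 kHz = 186000e-3 MHz = 186
  281000 kHz = 281000e-3 MHz = 281
  2.12 MHz → 2.12
Sum: 624 + 64.9 + 186 + 281 + 2.12 = 1158.02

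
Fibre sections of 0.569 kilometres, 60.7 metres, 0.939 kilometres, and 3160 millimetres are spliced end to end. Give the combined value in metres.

In metres:
  0.569 kilometres = 0.569 × 10³ metres = 569
  60.7 metres → 60.7
  0.939 kilometres = 0.939 × 10³ metres = 939
  3160 millimetres = 3160 × 10⁻³ metres = 3.16
Sum: 569 + 60.7 + 939 + 3.16 = 1571.86

1571.86 metres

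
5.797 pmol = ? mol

pico = 10⁻¹², (no prefix) = 10⁰; factor is 10⁻¹².
5.797 × 10⁻¹² = 0.000000000005797

0.000000000005797 mol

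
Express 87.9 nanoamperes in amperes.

nano = 1e-9, (no prefix) = 1e0; factor is 1e-9.
87.9 × 1e-9 = 0.0000000879

0.0000000879 amperes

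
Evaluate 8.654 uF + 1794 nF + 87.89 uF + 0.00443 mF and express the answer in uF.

In uF:
  8.654 uF → 8.654
  1794 nF = 1794 × 10⁻³ uF = 1.794
  87.89 uF → 87.89
  0.00443 mF = 0.00443 × 10³ uF = 4.43
Sum: 8.654 + 1.794 + 87.89 + 4.43 = 102.768

102.768 uF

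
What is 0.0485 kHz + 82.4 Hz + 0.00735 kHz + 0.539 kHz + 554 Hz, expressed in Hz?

1231.25 Hz

In Hz:
  0.0485 kHz = 0.0485 × 10^3 Hz = 48.5
  82.4 Hz → 82.4
  0.00735 kHz = 0.00735 × 10^3 Hz = 7.35
  0.539 kHz = 0.539 × 10^3 Hz = 539
  554 Hz → 554
Sum: 48.5 + 82.4 + 7.35 + 539 + 554 = 1231.25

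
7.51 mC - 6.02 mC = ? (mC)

In mC:
  7.51 mC → 7.51
  6.02 mC → 6.02
Difference: 7.51 - 6.02 = 1.49

1.49 mC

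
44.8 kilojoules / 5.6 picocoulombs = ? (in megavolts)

8000000000 megavolts

(44.8 × 10^3) / (5.6 × 10^-12) = 8 × 10^15 V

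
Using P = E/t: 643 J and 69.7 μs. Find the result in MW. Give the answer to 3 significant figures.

(643) / (69.7 × 10⁻⁶) = 9.2253 × 10⁶ W

9.23 MW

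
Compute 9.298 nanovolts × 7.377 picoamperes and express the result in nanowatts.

0.000000000068591346 nanowatts

9.298 × 10⁻⁹ × 7.377 × 10⁻¹² = 68.591346 × 10⁻²¹ W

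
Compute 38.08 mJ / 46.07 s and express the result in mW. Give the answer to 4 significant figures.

(38.08e-3) / (46.07) = 0.826568e-3 W

0.8266 mW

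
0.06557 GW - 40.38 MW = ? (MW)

In MW:
  0.06557 GW = 0.06557 × 10³ MW = 65.57
  40.38 MW → 40.38
Difference: 65.57 - 40.38 = 25.19

25.19 MW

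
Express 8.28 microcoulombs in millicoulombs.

0.00828 millicoulombs

micro = 10^-6, milli = 10^-3; factor is 10^-3.
8.28 × 10^-3 = 0.00828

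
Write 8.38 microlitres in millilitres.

0.00838 millilitres

micro = 10⁻⁶, milli = 10⁻³; factor is 10⁻³.
8.38 × 10⁻³ = 0.00838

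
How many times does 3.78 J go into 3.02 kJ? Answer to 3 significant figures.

(3.02e3) / (3.78) = 0.7989e3

799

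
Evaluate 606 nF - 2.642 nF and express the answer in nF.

603.358 nF

In nF:
  606 nF → 606
  2.642 nF → 2.642
Difference: 606 - 2.642 = 603.358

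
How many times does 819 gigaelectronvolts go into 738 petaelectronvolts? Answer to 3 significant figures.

(738 × 10¹⁵) / (819 × 10⁹) = 0.9011 × 10⁶

901000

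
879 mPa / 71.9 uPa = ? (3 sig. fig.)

(879 × 10⁻³) / (71.9 × 10⁻⁶) = 12.23 × 10³

12200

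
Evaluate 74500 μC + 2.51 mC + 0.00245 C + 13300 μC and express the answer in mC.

In mC:
  74500 μC = 74500e-3 mC = 74.5
  2.51 mC → 2.51
  0.00245 C = 0.00245e3 mC = 2.45
  13300 μC = 13300e-3 mC = 13.3
Sum: 74.5 + 2.51 + 2.45 + 13.3 = 92.76

92.76 mC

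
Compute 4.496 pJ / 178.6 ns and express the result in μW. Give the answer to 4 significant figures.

(4.496 × 10^-12) / (178.6 × 10^-9) = 0.0251736 × 10^-3 W

25.17 μW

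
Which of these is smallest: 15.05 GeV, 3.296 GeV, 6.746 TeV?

15.05 GeV = 15050000000 eV
3.296 GeV = 3296000000 eV
6.746 TeV = 6746000000000 eV

3.296 GeV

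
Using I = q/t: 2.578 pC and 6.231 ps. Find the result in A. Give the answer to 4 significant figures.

0.4137 A

(2.578 × 10⁻¹²) / (6.231 × 10⁻¹²) = 0.413738 A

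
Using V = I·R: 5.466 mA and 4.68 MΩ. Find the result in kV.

5.466e-3 × 4.68e6 = 25.58088e3 V

25.58088 kV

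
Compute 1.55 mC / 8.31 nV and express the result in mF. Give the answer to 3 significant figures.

(1.55e-3) / (8.31e-9) = 0.18652e6 F

187000000 mF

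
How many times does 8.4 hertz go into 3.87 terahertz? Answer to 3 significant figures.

(3.87 × 10^12) / (8.4) = 0.4607 × 10^12

461000000000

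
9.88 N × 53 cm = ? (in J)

5.2364 J

9.88 × 53 × 10^-2 = 523.64 × 10^-2 J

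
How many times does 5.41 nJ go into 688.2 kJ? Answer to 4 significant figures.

127200000000000

(688.2e3) / (5.41e-9) = 127.21e12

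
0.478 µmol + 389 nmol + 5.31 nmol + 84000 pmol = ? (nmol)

956.31 nmol

In nmol:
  0.478 µmol = 0.478 × 10^3 nmol = 478
  389 nmol → 389
  5.31 nmol → 5.31
  84000 pmol = 84000 × 10^-3 nmol = 84
Sum: 478 + 389 + 5.31 + 84 = 956.31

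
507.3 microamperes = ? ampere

micro = 10⁻⁶, (no prefix) = 10⁰; factor is 10⁻⁶.
507.3 × 10⁻⁶ = 0.0005073

0.0005073 amperes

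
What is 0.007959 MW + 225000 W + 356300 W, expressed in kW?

589.259 kW

In kW:
  0.007959 MW = 0.007959 × 10^3 kW = 7.959
  225000 W = 225000 × 10^-3 kW = 225
  356300 W = 356300 × 10^-3 kW = 356.3
Sum: 7.959 + 225 + 356.3 = 589.259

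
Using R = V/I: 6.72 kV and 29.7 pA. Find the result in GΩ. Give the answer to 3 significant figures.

226000 GΩ

(6.72e3) / (29.7e-12) = 0.22626e15 Ω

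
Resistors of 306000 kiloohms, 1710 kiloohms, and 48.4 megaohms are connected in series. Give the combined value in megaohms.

In megaohms:
  306000 kiloohms = 306000 × 10^-3 megaohms = 306
  1710 kiloohms = 1710 × 10^-3 megaohms = 1.71
  48.4 megaohms → 48.4
Sum: 306 + 1.71 + 48.4 = 356.11

356.11 megaohms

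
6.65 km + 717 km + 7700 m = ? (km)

731.35 km

In km:
  6.65 km → 6.65
  717 km → 717
  7700 m = 7700e-3 km = 7.7
Sum: 6.65 + 717 + 7.7 = 731.35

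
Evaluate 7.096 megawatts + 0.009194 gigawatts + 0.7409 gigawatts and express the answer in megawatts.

757.19 megawatts

In megawatts:
  7.096 megawatts → 7.096
  0.009194 gigawatts = 0.009194e3 megawatts = 9.194
  0.7409 gigawatts = 0.7409e3 megawatts = 740.9
Sum: 7.096 + 9.194 + 740.9 = 757.19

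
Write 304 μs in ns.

304000 ns

micro = 1e-6, nano = 1e-9; factor is 1e3.
304 × 1e3 = 304000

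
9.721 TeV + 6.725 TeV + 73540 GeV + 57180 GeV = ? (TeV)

147.166 TeV

In TeV:
  9.721 TeV → 9.721
  6.725 TeV → 6.725
  73540 GeV = 73540e-3 TeV = 73.54
  57180 GeV = 57180e-3 TeV = 57.18
Sum: 9.721 + 6.725 + 73.54 + 57.18 = 147.166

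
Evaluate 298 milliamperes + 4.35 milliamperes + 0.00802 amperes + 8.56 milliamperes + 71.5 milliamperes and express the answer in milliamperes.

390.43 milliamperes

In milliamperes:
  298 milliamperes → 298
  4.35 milliamperes → 4.35
  0.00802 amperes = 0.00802 × 10^3 milliamperes = 8.02
  8.56 milliamperes → 8.56
  71.5 milliamperes → 71.5
Sum: 298 + 4.35 + 8.02 + 8.56 + 71.5 = 390.43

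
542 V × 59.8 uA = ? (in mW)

542 × 59.8e-6 = 32411.6e-6 W

32.4116 mW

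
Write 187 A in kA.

0.187 kA

(no prefix) = 1e0, kilo = 1e3; factor is 1e-3.
187 × 1e-3 = 0.187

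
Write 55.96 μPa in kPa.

0.00000005596 kPa

micro = 10^-6, kilo = 10^3; factor is 10^-9.
55.96 × 10^-9 = 0.00000005596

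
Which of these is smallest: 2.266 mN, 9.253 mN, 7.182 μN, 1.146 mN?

7.182 μN

2.266 mN = 0.002266 N
9.253 mN = 0.009253 N
7.182 μN = 0.000007182 N
1.146 mN = 0.001146 N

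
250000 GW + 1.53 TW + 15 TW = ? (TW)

In TW:
  250000 GW = 250000 × 10^-3 TW = 250
  1.53 TW → 1.53
  15 TW → 15
Sum: 250 + 1.53 + 15 = 266.53

266.53 TW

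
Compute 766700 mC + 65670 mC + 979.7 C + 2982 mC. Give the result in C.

1815.052 C

In C:
  766700 mC = 766700e-3 C = 766.7
  65670 mC = 65670e-3 C = 65.67
  979.7 C → 979.7
  2982 mC = 2982e-3 C = 2.982
Sum: 766.7 + 65.67 + 979.7 + 2.982 = 1815.052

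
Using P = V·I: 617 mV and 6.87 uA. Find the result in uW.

4.23879 uW

617e-3 × 6.87e-6 = 4238.79e-9 W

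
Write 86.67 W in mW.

86670 mW

(no prefix) = 1e0, milli = 1e-3; factor is 1e3.
86.67 × 1e3 = 86670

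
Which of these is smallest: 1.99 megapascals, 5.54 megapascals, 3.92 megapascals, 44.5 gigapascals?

1.99 megapascals = 1990000 pascals
5.54 megapascals = 5540000 pascals
3.92 megapascals = 3920000 pascals
44.5 gigapascals = 44500000000 pascals

1.99 megapascals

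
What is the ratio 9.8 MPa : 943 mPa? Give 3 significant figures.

10400000

(9.8 × 10^6) / (943 × 10^-3) = 0.01039 × 10^9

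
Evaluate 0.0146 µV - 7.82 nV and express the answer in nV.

In nV:
  0.0146 µV = 0.0146 × 10^3 nV = 14.6
  7.82 nV → 7.82
Difference: 14.6 - 7.82 = 6.78

6.78 nV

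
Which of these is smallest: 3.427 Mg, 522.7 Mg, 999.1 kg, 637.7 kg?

637.7 kg

3.427 Mg = 3427000 g
522.7 Mg = 522700000 g
999.1 kg = 999100 g
637.7 kg = 637700 g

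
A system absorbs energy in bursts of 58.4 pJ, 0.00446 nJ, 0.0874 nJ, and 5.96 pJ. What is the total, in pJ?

In pJ:
  58.4 pJ → 58.4
  0.00446 nJ = 0.00446 × 10^3 pJ = 4.46
  0.0874 nJ = 0.0874 × 10^3 pJ = 87.4
  5.96 pJ → 5.96
Sum: 58.4 + 4.46 + 87.4 + 5.96 = 156.22

156.22 pJ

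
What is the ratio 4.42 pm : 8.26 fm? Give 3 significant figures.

535

(4.42e-12) / (8.26e-15) = 0.5351e3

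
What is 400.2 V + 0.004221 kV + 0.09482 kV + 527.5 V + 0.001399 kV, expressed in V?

In V:
  400.2 V → 400.2
  0.004221 kV = 0.004221 × 10^3 V = 4.221
  0.09482 kV = 0.09482 × 10^3 V = 94.82
  527.5 V → 527.5
  0.001399 kV = 0.001399 × 10^3 V = 1.399
Sum: 400.2 + 4.221 + 94.82 + 527.5 + 1.399 = 1028.14

1028.14 V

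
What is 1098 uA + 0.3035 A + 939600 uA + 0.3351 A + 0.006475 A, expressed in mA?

In mA:
  1098 uA = 1098e-3 mA = 1.098
  0.3035 A = 0.3035e3 mA = 303.5
  939600 uA = 939600e-3 mA = 939.6
  0.3351 A = 0.3351e3 mA = 335.1
  0.006475 A = 0.006475e3 mA = 6.475
Sum: 1.098 + 303.5 + 939.6 + 335.1 + 6.475 = 1585.773

1585.773 mA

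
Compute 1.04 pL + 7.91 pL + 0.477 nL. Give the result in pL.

485.95 pL

In pL:
  1.04 pL → 1.04
  7.91 pL → 7.91
  0.477 nL = 0.477 × 10³ pL = 477
Sum: 1.04 + 7.91 + 477 = 485.95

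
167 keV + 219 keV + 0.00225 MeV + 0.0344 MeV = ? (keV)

In keV:
  167 keV → 167
  219 keV → 219
  0.00225 MeV = 0.00225 × 10^3 keV = 2.25
  0.0344 MeV = 0.0344 × 10^3 keV = 34.4
Sum: 167 + 219 + 2.25 + 34.4 = 422.65

422.65 keV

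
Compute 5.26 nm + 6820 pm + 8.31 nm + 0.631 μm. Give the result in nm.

651.39 nm

In nm:
  5.26 nm → 5.26
  6820 pm = 6820 × 10⁻³ nm = 6.82
  8.31 nm → 8.31
  0.631 μm = 0.631 × 10³ nm = 631
Sum: 5.26 + 6.82 + 8.31 + 631 = 651.39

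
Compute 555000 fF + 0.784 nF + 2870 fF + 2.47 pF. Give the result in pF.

1344.34 pF

In pF:
  555000 fF = 555000 × 10⁻³ pF = 555
  0.784 nF = 0.784 × 10³ pF = 784
  2870 fF = 2870 × 10⁻³ pF = 2.87
  2.47 pF → 2.47
Sum: 555 + 784 + 2.87 + 2.47 = 1344.34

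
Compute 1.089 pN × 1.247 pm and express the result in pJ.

1.089 × 10⁻¹² × 1.247 × 10⁻¹² = 1.357983 × 10⁻²⁴ J

0.000000000001357983 pJ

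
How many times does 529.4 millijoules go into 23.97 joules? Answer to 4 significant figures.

(23.97) / (529.4 × 10⁻³) = 0.045278 × 10³

45.28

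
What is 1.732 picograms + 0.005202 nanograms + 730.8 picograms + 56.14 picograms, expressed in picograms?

793.874 picograms

In picograms:
  1.732 picograms → 1.732
  0.005202 nanograms = 0.005202 × 10^3 picograms = 5.202
  730.8 picograms → 730.8
  56.14 picograms → 56.14
Sum: 1.732 + 5.202 + 730.8 + 56.14 = 793.874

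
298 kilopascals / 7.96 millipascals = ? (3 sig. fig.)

37400000

(298 × 10^3) / (7.96 × 10^-3) = 37.44 × 10^6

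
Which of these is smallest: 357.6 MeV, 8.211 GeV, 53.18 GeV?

357.6 MeV

357.6 MeV = 357600000 eV
8.211 GeV = 8211000000 eV
53.18 GeV = 53180000000 eV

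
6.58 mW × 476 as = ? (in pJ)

0.00000313208 pJ

6.58 × 10⁻³ × 476 × 10⁻¹⁸ = 3132.08 × 10⁻²¹ J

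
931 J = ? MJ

0.000931 MJ

(no prefix) = 1e0, mega = 1e6; factor is 1e-6.
931 × 1e-6 = 0.000931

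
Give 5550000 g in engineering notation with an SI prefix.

= 5.55 × 10^6 g; 10^6 is mega.

5.55 Mg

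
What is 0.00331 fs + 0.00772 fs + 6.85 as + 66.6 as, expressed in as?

In as:
  0.00331 fs = 0.00331 × 10³ as = 3.31
  0.00772 fs = 0.00772 × 10³ as = 7.72
  6.85 as → 6.85
  66.6 as → 66.6
Sum: 3.31 + 7.72 + 6.85 + 66.6 = 84.48

84.48 as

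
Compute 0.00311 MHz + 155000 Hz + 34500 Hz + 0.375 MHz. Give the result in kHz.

567.61 kHz

In kHz:
  0.00311 MHz = 0.00311e3 kHz = 3.11
  155000 Hz = 155000e-3 kHz = 155
  34500 Hz = 34500e-3 kHz = 34.5
  0.375 MHz = 0.375e3 kHz = 375
Sum: 3.11 + 155 + 34.5 + 375 = 567.61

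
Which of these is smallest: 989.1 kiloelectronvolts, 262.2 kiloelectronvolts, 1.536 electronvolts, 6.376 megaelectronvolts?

1.536 electronvolts

989.1 kiloelectronvolts = 989100 electronvolts
262.2 kiloelectronvolts = 262200 electronvolts
1.536 electronvolts = 1.536 electronvolts
6.376 megaelectronvolts = 6376000 electronvolts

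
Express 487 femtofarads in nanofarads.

0.000487 nanofarads

femto = 10^-15, nano = 10^-9; factor is 10^-6.
487 × 10^-6 = 0.000487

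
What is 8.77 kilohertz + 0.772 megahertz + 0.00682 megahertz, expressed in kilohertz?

In kilohertz:
  8.77 kilohertz → 8.77
  0.772 megahertz = 0.772 × 10³ kilohertz = 772
  0.00682 megahertz = 0.00682 × 10³ kilohertz = 6.82
Sum: 8.77 + 772 + 6.82 = 787.59

787.59 kilohertz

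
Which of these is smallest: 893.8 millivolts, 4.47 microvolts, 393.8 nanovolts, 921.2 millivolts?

893.8 millivolts = 0.8938 volts
4.47 microvolts = 0.00000447 volts
393.8 nanovolts = 0.0000003938 volts
921.2 millivolts = 0.9212 volts

393.8 nanovolts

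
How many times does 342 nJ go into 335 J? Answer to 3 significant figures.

(335) / (342e-9) = 0.9795e9

980000000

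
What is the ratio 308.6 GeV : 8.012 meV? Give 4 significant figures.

(308.6 × 10⁹) / (8.012 × 10⁻³) = 38.517 × 10¹²

38520000000000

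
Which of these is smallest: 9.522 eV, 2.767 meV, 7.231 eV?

2.767 meV

9.522 eV = 9.522 eV
2.767 meV = 0.002767 eV
7.231 eV = 7.231 eV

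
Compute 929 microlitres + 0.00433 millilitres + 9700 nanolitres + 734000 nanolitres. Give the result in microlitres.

1677.03 microlitres

In microlitres:
  929 microlitres → 929
  0.00433 millilitres = 0.00433 × 10^3 microlitres = 4.33
  9700 nanolitres = 9700 × 10^-3 microlitres = 9.7
  734000 nanolitres = 734000 × 10^-3 microlitres = 734
Sum: 929 + 4.33 + 9.7 + 734 = 1677.03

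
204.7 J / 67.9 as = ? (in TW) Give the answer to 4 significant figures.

3015000 TW

(204.7) / (67.9 × 10⁻¹⁸) = 3.01473 × 10¹⁸ W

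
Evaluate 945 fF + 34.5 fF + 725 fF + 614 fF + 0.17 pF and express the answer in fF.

2488.5 fF

In fF:
  945 fF → 945
  34.5 fF → 34.5
  725 fF → 725
  614 fF → 614
  0.17 pF = 0.17 × 10^3 fF = 170
Sum: 945 + 34.5 + 725 + 614 + 170 = 2488.5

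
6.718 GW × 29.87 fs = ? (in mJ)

6.718e9 × 29.87e-15 = 200.66666e-6 J

0.20066666 mJ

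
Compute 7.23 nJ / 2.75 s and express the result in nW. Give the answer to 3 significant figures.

2.63 nW

(7.23e-9) / (2.75) = 2.6291e-9 W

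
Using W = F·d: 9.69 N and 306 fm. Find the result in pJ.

2.96514 pJ

9.69 × 306 × 10^-15 = 2965.14 × 10^-15 J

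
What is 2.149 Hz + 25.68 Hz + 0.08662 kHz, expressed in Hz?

In Hz:
  2.149 Hz → 2.149
  25.68 Hz → 25.68
  0.08662 kHz = 0.08662 × 10^3 Hz = 86.62
Sum: 2.149 + 25.68 + 86.62 = 114.449

114.449 Hz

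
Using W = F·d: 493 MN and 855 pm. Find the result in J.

493 × 10^6 × 855 × 10^-12 = 421515 × 10^-6 J

0.421515 J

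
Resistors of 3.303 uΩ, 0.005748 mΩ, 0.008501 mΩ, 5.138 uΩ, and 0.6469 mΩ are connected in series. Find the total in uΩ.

669.59 uΩ

In uΩ:
  3.303 uΩ → 3.303
  0.005748 mΩ = 0.005748e3 uΩ = 5.748
  0.008501 mΩ = 0.008501e3 uΩ = 8.501
  5.138 uΩ → 5.138
  0.6469 mΩ = 0.6469e3 uΩ = 646.9
Sum: 3.303 + 5.748 + 8.501 + 5.138 + 646.9 = 669.59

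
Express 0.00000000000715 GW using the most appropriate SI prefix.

7.15 mW

= 7.15 × 10^-3 W; 10^-3 is milli.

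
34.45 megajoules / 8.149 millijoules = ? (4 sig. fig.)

4228000000

(34.45 × 10^6) / (8.149 × 10^-3) = 4.2275 × 10^9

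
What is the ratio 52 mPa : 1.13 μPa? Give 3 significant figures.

(52 × 10^-3) / (1.13 × 10^-6) = 46.02 × 10^3

46000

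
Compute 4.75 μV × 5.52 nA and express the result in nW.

0.00002622 nW

4.75 × 10^-6 × 5.52 × 10^-9 = 26.22 × 10^-15 W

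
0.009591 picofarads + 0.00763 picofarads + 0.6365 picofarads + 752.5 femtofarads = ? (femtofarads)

In femtofarads:
  0.009591 picofarads = 0.009591e3 femtofarads = 9.591
  0.00763 picofarads = 0.00763e3 femtofarads = 7.63
  0.6365 picofarads = 0.6365e3 femtofarads = 636.5
  752.5 femtofarads → 752.5
Sum: 9.591 + 7.63 + 636.5 + 752.5 = 1406.221

1406.221 femtofarads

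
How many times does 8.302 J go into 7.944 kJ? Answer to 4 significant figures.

(7.944e3) / (8.302) = 0.95688e3

956.9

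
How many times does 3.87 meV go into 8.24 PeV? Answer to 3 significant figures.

2130000000000000000

(8.24 × 10^15) / (3.87 × 10^-3) = 2.129 × 10^18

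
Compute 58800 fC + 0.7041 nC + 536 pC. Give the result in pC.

In pC:
  58800 fC = 58800 × 10^-3 pC = 58.8
  0.7041 nC = 0.7041 × 10^3 pC = 704.1
  536 pC → 536
Sum: 58.8 + 704.1 + 536 = 1298.9

1298.9 pC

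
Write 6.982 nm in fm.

6982000 fm

nano = 1e-9, femto = 1e-15; factor is 1e6.
6.982 × 1e6 = 6982000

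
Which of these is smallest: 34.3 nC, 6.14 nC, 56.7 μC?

34.3 nC = 0.0000000343 C
6.14 nC = 0.00000000614 C
56.7 μC = 0.0000567 C

6.14 nC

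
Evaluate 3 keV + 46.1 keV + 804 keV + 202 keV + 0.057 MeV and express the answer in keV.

In keV:
  3 keV → 3
  46.1 keV → 46.1
  804 keV → 804
  202 keV → 202
  0.057 MeV = 0.057 × 10³ keV = 57
Sum: 3 + 46.1 + 804 + 202 + 57 = 1112.1

1112.1 keV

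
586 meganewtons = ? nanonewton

mega = 10⁶, nano = 10⁻⁹; factor is 10¹⁵.
586 × 10¹⁵ = 586000000000000000

586000000000000000 nanonewtons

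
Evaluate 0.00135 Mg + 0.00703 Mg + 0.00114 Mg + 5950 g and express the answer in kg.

15.47 kg

In kg:
  0.00135 Mg = 0.00135e3 kg = 1.35
  0.00703 Mg = 0.00703e3 kg = 7.03
  0.00114 Mg = 0.00114e3 kg = 1.14
  5950 g = 5950e-3 kg = 5.95
Sum: 1.35 + 7.03 + 1.14 + 5.95 = 15.47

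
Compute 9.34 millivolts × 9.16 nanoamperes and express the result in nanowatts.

9.34e-3 × 9.16e-9 = 85.5544e-12 W

0.0855544 nanowatts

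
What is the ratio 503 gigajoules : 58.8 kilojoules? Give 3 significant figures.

8550000

(503e9) / (58.8e3) = 8.554e6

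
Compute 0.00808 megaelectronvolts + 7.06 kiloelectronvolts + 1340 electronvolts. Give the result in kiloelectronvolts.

16.48 kiloelectronvolts

In kiloelectronvolts:
  0.00808 megaelectronvolts = 0.00808e3 kiloelectronvolts = 8.08
  7.06 kiloelectronvolts → 7.06
  1340 electronvolts = 1340e-3 kiloelectronvolts = 1.34
Sum: 8.08 + 7.06 + 1.34 = 16.48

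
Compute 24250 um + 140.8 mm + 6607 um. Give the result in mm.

171.657 mm

In mm:
  24250 um = 24250e-3 mm = 24.25
  140.8 mm → 140.8
  6607 um = 6607e-3 mm = 6.607
Sum: 24.25 + 140.8 + 6.607 = 171.657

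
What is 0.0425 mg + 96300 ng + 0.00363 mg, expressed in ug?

In ug:
  0.0425 mg = 0.0425 × 10^3 ug = 42.5
  96300 ng = 96300 × 10^-3 ug = 96.3
  0.00363 mg = 0.00363 × 10^3 ug = 3.63
Sum: 42.5 + 96.3 + 3.63 = 142.43

142.43 ug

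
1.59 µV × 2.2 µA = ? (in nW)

1.59 × 10⁻⁶ × 2.2 × 10⁻⁶ = 3.498 × 10⁻¹² W

0.003498 nW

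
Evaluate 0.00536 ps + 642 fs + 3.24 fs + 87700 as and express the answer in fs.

In fs:
  0.00536 ps = 0.00536 × 10^3 fs = 5.36
  642 fs → 642
  3.24 fs → 3.24
  87700 as = 87700 × 10^-3 fs = 87.7
Sum: 5.36 + 642 + 3.24 + 87.7 = 738.3

738.3 fs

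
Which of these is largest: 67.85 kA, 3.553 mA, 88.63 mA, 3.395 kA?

67.85 kA = 67850 A
3.553 mA = 0.003553 A
88.63 mA = 0.08863 A
3.395 kA = 3395 A

67.85 kA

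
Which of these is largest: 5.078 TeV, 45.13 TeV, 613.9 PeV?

5.078 TeV = 5078000000000 eV
45.13 TeV = 45130000000000 eV
613.9 PeV = 613900000000000000 eV

613.9 PeV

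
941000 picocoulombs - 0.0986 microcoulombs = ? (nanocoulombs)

842.4 nanocoulombs

In nanocoulombs:
  941000 picocoulombs = 941000 × 10⁻³ nanocoulombs = 941
  0.0986 microcoulombs = 0.0986 × 10³ nanocoulombs = 98.6
Difference: 941 - 98.6 = 842.4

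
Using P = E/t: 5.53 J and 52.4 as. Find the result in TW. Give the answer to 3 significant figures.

(5.53) / (52.4 × 10^-18) = 0.10553 × 10^18 W

106000 TW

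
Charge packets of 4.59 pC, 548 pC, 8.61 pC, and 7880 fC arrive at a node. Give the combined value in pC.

569.08 pC

In pC:
  4.59 pC → 4.59
  548 pC → 548
  8.61 pC → 8.61
  7880 fC = 7880e-3 pC = 7.88
Sum: 4.59 + 548 + 8.61 + 7.88 = 569.08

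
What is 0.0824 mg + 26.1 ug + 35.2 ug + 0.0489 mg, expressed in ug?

192.6 ug

In ug:
  0.0824 mg = 0.0824 × 10^3 ug = 82.4
  26.1 ug → 26.1
  35.2 ug → 35.2
  0.0489 mg = 0.0489 × 10^3 ug = 48.9
Sum: 82.4 + 26.1 + 35.2 + 48.9 = 192.6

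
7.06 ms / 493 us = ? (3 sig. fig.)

(7.06 × 10^-3) / (493 × 10^-6) = 0.01432 × 10^3

14.3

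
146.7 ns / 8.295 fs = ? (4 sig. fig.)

(146.7 × 10⁻⁹) / (8.295 × 10⁻¹⁵) = 17.685 × 10⁶

17690000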